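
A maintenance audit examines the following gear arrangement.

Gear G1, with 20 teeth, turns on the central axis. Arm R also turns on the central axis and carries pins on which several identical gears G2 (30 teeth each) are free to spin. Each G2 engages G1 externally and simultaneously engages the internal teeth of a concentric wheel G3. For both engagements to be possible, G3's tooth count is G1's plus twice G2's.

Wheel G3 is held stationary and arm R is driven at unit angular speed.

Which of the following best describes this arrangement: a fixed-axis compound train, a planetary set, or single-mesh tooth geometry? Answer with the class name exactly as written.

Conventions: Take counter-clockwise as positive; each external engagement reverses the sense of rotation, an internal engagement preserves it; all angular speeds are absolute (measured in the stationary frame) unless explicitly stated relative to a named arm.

class = planetary set [G3 = 20+2·30 = 80; Willis about the carrier]
classification: planetary set

planetary set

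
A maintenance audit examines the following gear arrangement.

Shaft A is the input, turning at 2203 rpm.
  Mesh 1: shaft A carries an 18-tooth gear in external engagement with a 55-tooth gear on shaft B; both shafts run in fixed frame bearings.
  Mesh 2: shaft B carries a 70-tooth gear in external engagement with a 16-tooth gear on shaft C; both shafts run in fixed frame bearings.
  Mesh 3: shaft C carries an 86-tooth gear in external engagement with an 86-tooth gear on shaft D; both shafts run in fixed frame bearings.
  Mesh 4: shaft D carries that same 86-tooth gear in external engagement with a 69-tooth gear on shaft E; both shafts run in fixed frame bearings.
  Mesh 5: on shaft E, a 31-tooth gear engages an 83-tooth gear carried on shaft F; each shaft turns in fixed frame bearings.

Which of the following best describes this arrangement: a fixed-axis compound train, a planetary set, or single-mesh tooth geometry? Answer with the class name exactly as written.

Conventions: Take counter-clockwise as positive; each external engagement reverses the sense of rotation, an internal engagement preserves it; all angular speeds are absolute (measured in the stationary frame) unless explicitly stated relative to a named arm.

fixed-axis compound train

topology: fixed-axis compound train — 5 meshes, A→F
classification: fixed-axis compound train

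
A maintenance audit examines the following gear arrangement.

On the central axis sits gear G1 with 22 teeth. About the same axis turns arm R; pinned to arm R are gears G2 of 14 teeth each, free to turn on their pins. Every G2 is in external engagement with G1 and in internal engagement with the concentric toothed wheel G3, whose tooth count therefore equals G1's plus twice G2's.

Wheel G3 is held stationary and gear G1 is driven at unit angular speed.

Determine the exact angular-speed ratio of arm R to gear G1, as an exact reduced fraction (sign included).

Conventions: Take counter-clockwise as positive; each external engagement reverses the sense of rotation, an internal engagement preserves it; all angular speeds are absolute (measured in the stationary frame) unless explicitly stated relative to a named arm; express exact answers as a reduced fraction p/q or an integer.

class = planetary set [G3 = 22+2·14 = 50; Willis about the carrier]
ring teeth: 22 + 2·14 = 50
22(ω_sun−ω_arm) = −50(ω_ring−ω_arm),  ω_ring = 0, ω_sun = 1
22(1−ω_arm) = −50(0−ω_arm)  ⇒  72·ω_arm = 22  ⇒  ω_arm = 11/36
ω_out/ω_in = 11/36

11/36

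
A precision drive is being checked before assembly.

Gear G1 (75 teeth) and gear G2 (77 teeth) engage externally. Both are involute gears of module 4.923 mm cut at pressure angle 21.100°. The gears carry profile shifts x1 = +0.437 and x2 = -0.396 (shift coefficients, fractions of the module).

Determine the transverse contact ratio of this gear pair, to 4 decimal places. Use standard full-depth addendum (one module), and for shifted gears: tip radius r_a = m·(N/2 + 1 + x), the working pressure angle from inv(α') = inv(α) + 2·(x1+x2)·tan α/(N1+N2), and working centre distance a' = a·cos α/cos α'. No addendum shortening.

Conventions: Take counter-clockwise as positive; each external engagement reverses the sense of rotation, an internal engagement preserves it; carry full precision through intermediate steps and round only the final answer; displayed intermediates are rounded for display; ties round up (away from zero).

1.7318

single-mesh involute tooth geometry (75T engaging 77T at module 4.923)
base radii: r_b1 = 172.234884, r_b2 = 176.827815
tip radii: r_a1 = 191.686851, r_a2 = 192.508992
inv(α') = inv(21.100°) + 2·(+0.437-0.396)·tan α/(75+77) = 0.01781158  ⇒  α' = 21.17977°
a' = a·cos α / cos α' = 374.1480·cos 21.100°/cos 21.17977° = 374.349479
action lengths: √(r_a1²−r_b1²) = 84.136754, √(r_a2²−r_b2²) = 76.102799
base pitch p_b = π·m·cos α = 14.429116
CR = (84.136754 + 76.102799 − 374.349479·sin 21.17977°)/14.429116 = 1.731832
contact ratio ≈ 1.7318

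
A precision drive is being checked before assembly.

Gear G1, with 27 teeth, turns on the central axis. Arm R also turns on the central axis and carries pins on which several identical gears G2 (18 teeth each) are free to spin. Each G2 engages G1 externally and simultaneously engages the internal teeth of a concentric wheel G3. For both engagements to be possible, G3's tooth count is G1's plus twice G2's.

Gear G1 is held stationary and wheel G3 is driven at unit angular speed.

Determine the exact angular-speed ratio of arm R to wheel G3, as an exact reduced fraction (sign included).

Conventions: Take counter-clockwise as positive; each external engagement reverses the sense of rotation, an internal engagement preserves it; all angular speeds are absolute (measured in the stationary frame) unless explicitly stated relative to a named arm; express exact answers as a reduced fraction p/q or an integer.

class = planetary set [G3 = 27+2·18 = 63; Willis about the carrier]
ring teeth: 27 + 2·18 = 63
27(ω_sun−ω_arm) = −63(ω_ring−ω_arm),  ω_sun = 0, ω_ring = 1
27(0−ω_arm) = −63(1−ω_arm)  ⇒  90·ω_arm = 63  ⇒  ω_arm = 7/10
ω_out/ω_in = 7/10

7/10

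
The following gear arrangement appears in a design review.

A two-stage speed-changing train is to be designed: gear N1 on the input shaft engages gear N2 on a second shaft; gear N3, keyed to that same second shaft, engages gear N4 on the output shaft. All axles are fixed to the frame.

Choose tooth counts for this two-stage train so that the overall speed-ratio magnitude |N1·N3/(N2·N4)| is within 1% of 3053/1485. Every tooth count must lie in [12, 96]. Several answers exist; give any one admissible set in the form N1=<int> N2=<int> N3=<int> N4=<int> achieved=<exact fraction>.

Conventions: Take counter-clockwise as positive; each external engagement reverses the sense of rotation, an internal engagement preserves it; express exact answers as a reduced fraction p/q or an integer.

class = fixed-axis compound train [2-stage, 3053/1485 wanted]
target = 3053/1485 in lowest terms: an exact hit needs N1·N3 = k·3053 and N2·N4 = k·1485 for one integer k, every count in [12, 96]; additionally prefer no 1:1 stage (N1 ≠ N2, N3 ≠ N4)
k = 1: N1·N3 = 3053 = 43·71, N2·N4 = 1485 = 27·55
achieved = 43·71/(27·55) = 3053/1485; |achieved − target| = 0 ≤ 3053/148500 ✓

N1=43 N2=27 N3=71 N4=55 achieved=3053/1485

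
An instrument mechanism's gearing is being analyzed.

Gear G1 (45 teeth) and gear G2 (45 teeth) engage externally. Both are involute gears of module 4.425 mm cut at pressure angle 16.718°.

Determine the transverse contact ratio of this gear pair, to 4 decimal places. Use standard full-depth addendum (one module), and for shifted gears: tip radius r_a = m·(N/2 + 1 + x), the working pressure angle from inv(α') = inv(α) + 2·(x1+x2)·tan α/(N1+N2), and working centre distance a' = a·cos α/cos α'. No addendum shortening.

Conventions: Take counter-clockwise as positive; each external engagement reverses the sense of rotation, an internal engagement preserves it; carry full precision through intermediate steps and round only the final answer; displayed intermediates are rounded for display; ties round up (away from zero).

1.9295

topology: single-mesh involute geometry — m = 4.425, 45T/45T pair
base radii: r_b1 = 95.354209, r_b2 = 95.354209
tip radii: r_a1 = 103.987500, r_a2 = 103.987500
no profile shift: α' = α, a' = a
action lengths: √(r_a1²−r_b1²) = 41.484635, √(r_a2²−r_b2²) = 41.484635
base pitch p_b = π·m·cos α = 13.313959
CR = (41.484635 + 41.484635 − 199.125000·sin 16.71800°)/13.313959 = 1.929455
contact ratio ≈ 1.9295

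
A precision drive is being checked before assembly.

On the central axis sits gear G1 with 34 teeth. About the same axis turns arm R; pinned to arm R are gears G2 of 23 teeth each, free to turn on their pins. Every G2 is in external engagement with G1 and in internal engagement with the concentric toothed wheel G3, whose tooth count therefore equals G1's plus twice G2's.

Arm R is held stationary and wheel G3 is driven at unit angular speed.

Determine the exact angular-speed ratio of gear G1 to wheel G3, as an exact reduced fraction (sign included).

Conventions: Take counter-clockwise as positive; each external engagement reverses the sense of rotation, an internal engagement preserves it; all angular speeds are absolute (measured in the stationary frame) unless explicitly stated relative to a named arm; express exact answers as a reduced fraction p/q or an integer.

-40/17

recognized (axles ride arm R): planetary set, 34/23/80 teeth
ring teeth: 34 + 2·23 = 80
34(ω_sun−ω_arm) = −80(ω_ring−ω_arm),  ω_arm = 0, ω_ring = 1
ω_sun = 0 − (80/34)(1−0) = -40/17
ω_out/ω_in = -40/17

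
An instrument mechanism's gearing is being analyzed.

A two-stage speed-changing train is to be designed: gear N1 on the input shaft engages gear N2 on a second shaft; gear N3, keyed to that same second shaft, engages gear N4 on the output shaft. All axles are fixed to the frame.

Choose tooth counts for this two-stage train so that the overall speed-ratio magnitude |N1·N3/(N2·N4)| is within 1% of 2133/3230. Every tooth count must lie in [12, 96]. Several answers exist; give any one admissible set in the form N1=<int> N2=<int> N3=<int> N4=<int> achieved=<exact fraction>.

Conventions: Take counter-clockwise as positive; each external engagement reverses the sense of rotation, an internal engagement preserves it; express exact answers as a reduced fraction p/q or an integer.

N1=27 N2=34 N3=79 N4=95 achieved=2133/3230

2-stage fixed-axis compound train for ratio 2133/3230
target = 2133/3230 in lowest terms: an exact hit needs N1·N3 = k·2133 and N2·N4 = k·3230 for one integer k, every count in [12, 96]; additionally prefer no 1:1 stage (N1 ≠ N2, N3 ≠ N4)
k = 1: N1·N3 = 2133 = 27·79, N2·N4 = 3230 = 34·95
achieved = 27·79/(34·95) = 2133/3230; |achieved − target| = 0 ≤ 2133/323000 ✓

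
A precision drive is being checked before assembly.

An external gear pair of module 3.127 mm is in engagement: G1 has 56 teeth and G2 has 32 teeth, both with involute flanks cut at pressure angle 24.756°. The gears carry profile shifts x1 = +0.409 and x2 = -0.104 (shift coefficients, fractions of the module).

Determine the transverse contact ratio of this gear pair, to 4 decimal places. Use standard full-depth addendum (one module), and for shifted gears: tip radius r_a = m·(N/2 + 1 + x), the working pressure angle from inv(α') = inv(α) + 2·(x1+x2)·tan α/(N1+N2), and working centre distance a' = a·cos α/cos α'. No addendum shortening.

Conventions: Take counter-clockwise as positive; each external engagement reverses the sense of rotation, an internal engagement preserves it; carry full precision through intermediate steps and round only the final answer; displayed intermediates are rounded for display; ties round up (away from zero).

class = single-mesh tooth geometry [involute pair 56T × 32T, m = 3.127]
base radii: r_b1 = 79.509545, r_b2 = 45.434026
tip radii: r_a1 = 91.961943, r_a2 = 52.833792
inv(α') = inv(24.756°) + 2·(+0.409-0.104)·tan α/(56+32) = 0.03225608  ⇒  α' = 25.58518°
a' = a·cos α / cos α' = 137.5880·cos 24.756°/cos 25.58518° = 138.526926
action lengths: √(r_a1²−r_b1²) = 46.208563, √(r_a2²−r_b2²) = 26.965884
base pitch p_b = π·m·cos α = 8.920950
CR = (46.208563 + 26.965884 − 138.526926·sin 25.58518°)/8.920950 = 1.496619
contact ratio ≈ 1.4966

1.4966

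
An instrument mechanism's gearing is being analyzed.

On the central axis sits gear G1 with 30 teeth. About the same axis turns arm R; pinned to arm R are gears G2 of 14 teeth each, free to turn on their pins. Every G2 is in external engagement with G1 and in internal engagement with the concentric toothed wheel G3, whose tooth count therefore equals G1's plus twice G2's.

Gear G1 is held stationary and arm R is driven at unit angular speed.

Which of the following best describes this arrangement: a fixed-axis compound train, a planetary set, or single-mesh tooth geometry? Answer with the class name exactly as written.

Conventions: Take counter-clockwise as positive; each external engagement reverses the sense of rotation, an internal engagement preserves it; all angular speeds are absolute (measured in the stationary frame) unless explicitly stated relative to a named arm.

planetary set

class = planetary set [G3 = 30+2·14 = 58; Willis about the carrier]
classification: planetary set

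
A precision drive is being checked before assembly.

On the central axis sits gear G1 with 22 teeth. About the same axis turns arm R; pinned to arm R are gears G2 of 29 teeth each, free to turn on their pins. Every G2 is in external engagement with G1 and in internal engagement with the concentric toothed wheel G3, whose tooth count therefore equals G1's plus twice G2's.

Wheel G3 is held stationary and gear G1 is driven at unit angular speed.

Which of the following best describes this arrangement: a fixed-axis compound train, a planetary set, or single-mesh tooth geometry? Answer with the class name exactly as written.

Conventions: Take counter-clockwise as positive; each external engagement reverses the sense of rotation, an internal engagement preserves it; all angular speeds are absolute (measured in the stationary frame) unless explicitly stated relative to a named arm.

planetary set

planetary set (22T centre, 29T on arm, 80T internal) — Willis relation
classification: planetary set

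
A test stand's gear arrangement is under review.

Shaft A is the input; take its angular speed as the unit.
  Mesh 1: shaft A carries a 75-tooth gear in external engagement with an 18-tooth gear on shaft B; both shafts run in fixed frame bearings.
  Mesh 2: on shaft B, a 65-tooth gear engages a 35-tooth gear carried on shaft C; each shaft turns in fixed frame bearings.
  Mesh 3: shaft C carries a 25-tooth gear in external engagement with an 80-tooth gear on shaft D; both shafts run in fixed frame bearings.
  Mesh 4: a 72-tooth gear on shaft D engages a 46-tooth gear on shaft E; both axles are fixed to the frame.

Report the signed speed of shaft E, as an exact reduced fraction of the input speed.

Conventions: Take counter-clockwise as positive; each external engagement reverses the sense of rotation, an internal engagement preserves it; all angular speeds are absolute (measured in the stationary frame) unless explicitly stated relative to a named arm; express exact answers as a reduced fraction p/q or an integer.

4-mesh fixed-axis compound train (all bearings frame-fixed)
mesh 1 [75T→18T]: |ω|/ω_in = 1×75/18 = 25/6, sense flips to −
mesh 2 [65T→35T]: |ω|/ω_in = (25/6)×65/35 = 325/42, sense flips to +
mesh 3 [25T→80T]: |ω|/ω_in = (325/42)×25/80 = 1625/672, sense flips to −
mesh 4 [72T→46T]: |ω|/ω_in = (1625/672)×72/46 = 4875/1288, sense flips to +
signed output speed (× input speed) = 4875/1288

4875/1288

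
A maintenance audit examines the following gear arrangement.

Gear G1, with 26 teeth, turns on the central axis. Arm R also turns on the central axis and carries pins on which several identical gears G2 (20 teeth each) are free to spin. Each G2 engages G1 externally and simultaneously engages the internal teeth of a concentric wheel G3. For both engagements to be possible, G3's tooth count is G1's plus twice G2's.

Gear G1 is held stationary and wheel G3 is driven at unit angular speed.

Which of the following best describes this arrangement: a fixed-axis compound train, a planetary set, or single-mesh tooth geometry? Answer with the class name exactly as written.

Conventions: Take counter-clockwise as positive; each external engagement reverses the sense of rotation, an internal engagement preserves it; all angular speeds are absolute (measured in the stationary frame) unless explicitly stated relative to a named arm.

topology: planetary set — G1 26T / G2 20T / G3 66T, arm = carrier (Willis)
classification: planetary set

planetary set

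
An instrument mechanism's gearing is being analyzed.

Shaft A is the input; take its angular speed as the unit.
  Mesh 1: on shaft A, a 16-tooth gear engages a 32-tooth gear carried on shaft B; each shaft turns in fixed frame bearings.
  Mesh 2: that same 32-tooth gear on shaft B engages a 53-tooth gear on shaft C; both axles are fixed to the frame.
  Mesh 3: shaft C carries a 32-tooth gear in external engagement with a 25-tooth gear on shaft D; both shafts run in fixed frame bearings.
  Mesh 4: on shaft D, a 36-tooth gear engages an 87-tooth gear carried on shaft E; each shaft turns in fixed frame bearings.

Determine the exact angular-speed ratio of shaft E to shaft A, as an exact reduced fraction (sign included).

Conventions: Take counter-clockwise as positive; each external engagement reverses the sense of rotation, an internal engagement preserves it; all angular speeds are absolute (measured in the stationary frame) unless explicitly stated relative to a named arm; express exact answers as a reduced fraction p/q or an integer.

6144/38425

class = fixed-axis compound train [4 meshes; 4 ratios multiply, 4 sense flips]
mesh 1 [16T→32T]: running ratio 1/2, sense −
mesh 2 [32T→53T]: running ratio 16/53, sense +
mesh 3 [32T→25T]: running ratio 512/1325, sense −
mesh 4 [36T→87T]: running ratio 6144/38425, sense +
ω_out/ω_in = 6144/38425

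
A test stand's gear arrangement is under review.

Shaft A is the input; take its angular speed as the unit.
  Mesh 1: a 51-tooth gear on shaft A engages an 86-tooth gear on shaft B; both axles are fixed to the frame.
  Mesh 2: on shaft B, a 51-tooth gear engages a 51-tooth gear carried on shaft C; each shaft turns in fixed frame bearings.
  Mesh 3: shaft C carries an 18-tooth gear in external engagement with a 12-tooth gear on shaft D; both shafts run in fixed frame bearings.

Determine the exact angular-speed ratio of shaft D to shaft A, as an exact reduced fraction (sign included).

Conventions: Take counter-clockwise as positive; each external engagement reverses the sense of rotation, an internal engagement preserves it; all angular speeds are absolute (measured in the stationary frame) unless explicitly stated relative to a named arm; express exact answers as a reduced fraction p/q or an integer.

-153/172

class = fixed-axis compound train [3 meshes; 3 ratios multiply, 3 sense flips]
mesh 1 [51T→86T]: running ratio 51/86, sense −
mesh 2 [51T→51T]: running ratio 51/86, sense +
mesh 3 [18T→12T]: running ratio 153/172, sense −
ω_out/ω_in = -153/172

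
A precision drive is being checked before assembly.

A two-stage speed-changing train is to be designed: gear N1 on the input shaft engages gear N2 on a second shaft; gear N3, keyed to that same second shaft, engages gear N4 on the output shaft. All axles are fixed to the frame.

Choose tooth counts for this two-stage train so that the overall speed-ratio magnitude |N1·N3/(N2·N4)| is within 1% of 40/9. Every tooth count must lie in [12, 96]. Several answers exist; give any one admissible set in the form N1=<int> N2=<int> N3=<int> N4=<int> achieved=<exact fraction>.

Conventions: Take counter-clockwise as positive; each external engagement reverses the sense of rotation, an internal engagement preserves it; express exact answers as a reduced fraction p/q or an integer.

design class (target 40/9): fixed-axis compound train
target = 40/9 in lowest terms: an exact hit needs N1·N3 = k·40 and N2·N4 = k·9 for one integer k, every count in [12, 96]; additionally prefer no 1:1 stage (N1 ≠ N2, N3 ≠ N4)
k = 1…15: no 1:1-free in-range split of k·40 and k·9 into factor pairs; take k = 16
k = 16: N1·N3 = 640 = 16·40, N2·N4 = 144 = 12·12
achieved = 16·40/(12·12) = 40/9; |achieved − target| = 0 ≤ 2/45 ✓

N1=16 N2=12 N3=40 N4=12 achieved=40/9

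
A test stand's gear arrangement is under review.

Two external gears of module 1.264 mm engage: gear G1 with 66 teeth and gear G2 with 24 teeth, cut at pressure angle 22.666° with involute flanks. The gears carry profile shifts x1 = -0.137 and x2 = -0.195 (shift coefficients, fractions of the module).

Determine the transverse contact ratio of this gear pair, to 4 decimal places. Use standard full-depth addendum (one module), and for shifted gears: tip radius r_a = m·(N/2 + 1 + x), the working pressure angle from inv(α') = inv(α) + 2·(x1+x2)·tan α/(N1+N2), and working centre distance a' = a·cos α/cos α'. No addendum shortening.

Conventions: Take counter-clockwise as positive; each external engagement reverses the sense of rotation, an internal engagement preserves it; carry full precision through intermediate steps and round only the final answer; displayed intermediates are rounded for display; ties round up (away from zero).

1.6569

single-mesh involute tooth geometry (66T engaging 24T at module 1.264)
base radii: r_b1 = 38.490454, r_b2 = 13.996529
tip radii: r_a1 = 42.802832, r_a2 = 16.185520
inv(α') = inv(22.666°) + 2·(-0.137-0.195)·tan α/(66+24) = 0.01893461  ⇒  α' = 21.59917°
a' = a·cos α / cos α' = 56.8800·cos 22.666°/cos 21.59917° = 56.450858
action lengths: √(r_a1²−r_b1²) = 18.723444, √(r_a2²−r_b2²) = 8.128237
base pitch p_b = π·m·cos α = 3.664283
CR = (18.723444 + 8.128237 − 56.450858·sin 21.59917°)/3.664283 = 1.656941
contact ratio ≈ 1.6569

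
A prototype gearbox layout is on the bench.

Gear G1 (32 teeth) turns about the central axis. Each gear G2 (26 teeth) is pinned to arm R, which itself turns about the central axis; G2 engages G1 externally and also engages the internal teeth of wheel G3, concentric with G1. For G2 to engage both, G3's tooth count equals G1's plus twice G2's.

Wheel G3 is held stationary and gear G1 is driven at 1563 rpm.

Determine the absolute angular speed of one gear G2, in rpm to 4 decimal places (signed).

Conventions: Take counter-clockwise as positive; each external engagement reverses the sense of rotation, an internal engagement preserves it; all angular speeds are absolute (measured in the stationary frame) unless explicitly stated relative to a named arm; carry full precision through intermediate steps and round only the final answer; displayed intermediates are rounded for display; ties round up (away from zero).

recognized (axles ride arm R): planetary set, 32/26/84 teeth
normalise by the input: solve with ω_sun = 1, then scale by 1563 rpm
ring teeth: 32 + 2·26 = 84
32(ω_sun−ω_arm) = −84(ω_ring−ω_arm),  ω_ring = 0, ω_sun = 1
32(1−ω_arm) = −84(0−ω_arm)  ⇒  116·ω_arm = 32  ⇒  ω_arm = 8/29
sun–planet mesh: 32·(1−8/29) = −26·(ω_p−ω_arm)  ⇒  ω_p−ω_arm = -336/377
ω_p = 8/29 − 336/377 = -8/13
scale: ω_p = -8/13 × 1563 rpm = -961.8462 rpm

-961.8462 rpm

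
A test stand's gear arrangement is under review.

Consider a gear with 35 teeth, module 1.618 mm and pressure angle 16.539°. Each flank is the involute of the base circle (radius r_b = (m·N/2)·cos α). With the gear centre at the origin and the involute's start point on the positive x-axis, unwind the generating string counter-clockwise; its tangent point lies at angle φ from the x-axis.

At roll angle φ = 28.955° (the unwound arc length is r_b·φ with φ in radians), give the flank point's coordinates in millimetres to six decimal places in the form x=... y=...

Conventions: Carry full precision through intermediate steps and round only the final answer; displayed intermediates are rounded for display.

x=30.391395 y=1.138191

class = single-mesh tooth geometry [base-circle involute, m = 1.618, 35T]
pitch radius r_p = m·N/2 = 1.618·35/2 = 28.315000
base radius r_b = r_p·cos α = 28.315000·cos 16.539° = 27.143501
roll angle φ = 28.955° = 0.50536008 rad
x = r_b·(cos φ + φ·sin φ) = 30.391395
y = r_b·(sin φ − φ·cos φ) = 1.138191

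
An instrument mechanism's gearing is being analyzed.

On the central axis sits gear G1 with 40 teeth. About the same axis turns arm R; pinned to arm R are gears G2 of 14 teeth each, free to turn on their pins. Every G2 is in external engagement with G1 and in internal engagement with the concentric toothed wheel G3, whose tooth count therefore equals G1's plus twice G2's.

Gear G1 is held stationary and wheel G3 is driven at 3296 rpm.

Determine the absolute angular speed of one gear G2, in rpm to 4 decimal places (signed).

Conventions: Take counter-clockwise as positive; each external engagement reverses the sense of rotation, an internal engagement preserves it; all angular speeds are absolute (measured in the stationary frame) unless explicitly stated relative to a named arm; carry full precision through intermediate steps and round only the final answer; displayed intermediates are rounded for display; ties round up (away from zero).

recognized (axles ride arm R): planetary set, 40/14/68 teeth
normalise by the input: solve with ω_ring = 1, then scale by 3296 rpm
ring teeth: 40 + 2·14 = 68
40(ω_sun−ω_arm) = −68(ω_ring−ω_arm),  ω_sun = 0, ω_ring = 1
40(0−ω_arm) = −68(1−ω_arm)  ⇒  108·ω_arm = 68  ⇒  ω_arm = 17/27
sun–planet mesh: 40·(0−17/27) = −14·(ω_p−ω_arm)  ⇒  ω_p−ω_arm = 340/189
ω_p = 17/27 + 340/189 = 17/7
scale: ω_p = 17/7 × 3296 rpm = +8004.5714 rpm

+8004.5714 rpm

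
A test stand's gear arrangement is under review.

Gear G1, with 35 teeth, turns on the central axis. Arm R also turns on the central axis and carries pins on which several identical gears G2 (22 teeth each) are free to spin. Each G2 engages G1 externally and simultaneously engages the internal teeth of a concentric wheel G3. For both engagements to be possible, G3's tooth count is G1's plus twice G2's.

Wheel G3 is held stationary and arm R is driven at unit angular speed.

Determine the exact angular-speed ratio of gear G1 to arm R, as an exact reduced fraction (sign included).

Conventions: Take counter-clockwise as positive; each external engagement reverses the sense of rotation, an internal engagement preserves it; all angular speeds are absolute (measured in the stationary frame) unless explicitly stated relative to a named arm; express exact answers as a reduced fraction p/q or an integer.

class = planetary set [G3 = 35+2·22 = 79; Willis about the carrier]
ring teeth: 35 + 2·22 = 79
35(ω_sun−ω_arm) = −79(ω_ring−ω_arm),  ω_ring = 0, ω_arm = 1
ω_sun = 1 − (79/35)(0−1) = 114/35
ω_out/ω_in = 114/35

114/35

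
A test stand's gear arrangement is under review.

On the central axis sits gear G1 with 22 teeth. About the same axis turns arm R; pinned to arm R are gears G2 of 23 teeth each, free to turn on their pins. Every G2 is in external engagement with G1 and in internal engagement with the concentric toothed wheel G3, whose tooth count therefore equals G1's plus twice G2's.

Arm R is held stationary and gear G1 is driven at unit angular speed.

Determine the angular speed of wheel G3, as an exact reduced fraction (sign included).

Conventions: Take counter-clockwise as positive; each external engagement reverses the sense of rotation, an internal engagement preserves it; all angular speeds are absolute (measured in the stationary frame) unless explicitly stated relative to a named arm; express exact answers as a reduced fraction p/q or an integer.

-11/34

topology: planetary set — G1 22T / G2 23T / G3 68T, arm = carrier (Willis)
ring teeth: 22 + 2·23 = 68
22(ω_sun−ω_arm) = −68(ω_ring−ω_arm),  ω_arm = 0, ω_sun = 1
ω_ring = 0 − (22/68)(1−0) = -11/34
exact speed ratio = -11/34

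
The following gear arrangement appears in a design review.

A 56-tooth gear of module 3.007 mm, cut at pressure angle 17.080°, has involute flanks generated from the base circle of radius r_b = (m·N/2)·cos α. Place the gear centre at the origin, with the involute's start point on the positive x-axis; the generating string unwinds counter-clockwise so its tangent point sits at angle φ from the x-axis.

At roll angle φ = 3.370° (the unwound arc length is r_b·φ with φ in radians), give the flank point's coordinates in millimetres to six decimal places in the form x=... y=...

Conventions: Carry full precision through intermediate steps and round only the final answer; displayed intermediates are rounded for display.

recognized (one wheel, involute flank): single-mesh tooth geometry, m = 3.007, N = 56
pitch radius r_p = m·N/2 = 3.007·56/2 = 84.196000
base radius r_b = r_p·cos α = 84.196000·cos 17.080° = 80.482586
roll angle φ = 3.370° = 0.05881760 rad
x = r_b·(cos φ + φ·sin φ) = 80.621680
y = r_b·(sin φ − φ·cos φ) = 0.005457

x=80.621680 y=0.005457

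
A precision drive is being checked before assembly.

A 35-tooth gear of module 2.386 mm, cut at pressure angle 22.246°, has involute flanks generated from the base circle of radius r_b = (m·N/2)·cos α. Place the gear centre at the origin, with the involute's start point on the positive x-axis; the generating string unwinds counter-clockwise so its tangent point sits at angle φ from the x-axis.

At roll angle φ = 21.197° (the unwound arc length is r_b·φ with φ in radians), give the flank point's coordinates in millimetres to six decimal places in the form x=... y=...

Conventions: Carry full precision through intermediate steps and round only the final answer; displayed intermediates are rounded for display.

class = single-mesh tooth geometry [base-circle involute, m = 2.386, 35T]
pitch radius r_p = m·N/2 = 2.386·35/2 = 41.755000
base radius r_b = r_p·cos α = 41.755000·cos 22.246° = 38.647047
roll angle φ = 21.197° = 0.36995744 rad
x = r_b·(cos φ + φ·sin φ) = 41.202018
y = r_b·(sin φ − φ·cos φ) = 0.643420

x=41.202018 y=0.643420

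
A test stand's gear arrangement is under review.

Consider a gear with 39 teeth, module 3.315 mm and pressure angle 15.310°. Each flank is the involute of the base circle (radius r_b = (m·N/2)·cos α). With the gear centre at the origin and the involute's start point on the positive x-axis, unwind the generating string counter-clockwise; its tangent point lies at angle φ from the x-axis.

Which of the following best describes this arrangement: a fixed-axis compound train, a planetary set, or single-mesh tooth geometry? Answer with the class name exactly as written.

single-mesh involute tooth geometry (39T wheel at module 3.315)
classification: single-mesh tooth geometry

single-mesh tooth geometry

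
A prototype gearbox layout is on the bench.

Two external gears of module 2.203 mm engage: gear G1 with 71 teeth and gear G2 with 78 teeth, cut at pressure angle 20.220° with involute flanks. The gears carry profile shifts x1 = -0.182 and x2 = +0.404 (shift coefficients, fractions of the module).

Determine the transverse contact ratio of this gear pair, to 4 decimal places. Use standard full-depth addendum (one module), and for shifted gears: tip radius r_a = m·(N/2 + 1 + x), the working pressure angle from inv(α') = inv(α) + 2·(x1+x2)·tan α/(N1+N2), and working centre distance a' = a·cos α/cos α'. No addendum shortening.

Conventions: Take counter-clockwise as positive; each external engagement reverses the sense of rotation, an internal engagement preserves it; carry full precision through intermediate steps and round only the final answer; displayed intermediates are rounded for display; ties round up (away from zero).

recognized (one external pair, fixed centres): single-mesh tooth geometry, m = 2.203, N1 = 71, N2 = 78
base radii: r_b1 = 73.386824, r_b2 = 80.622144
tip radii: r_a1 = 80.008554, r_a2 = 89.010012
inv(α') = inv(20.220°) + 2·(-0.182+0.404)·tan α/(71+78) = 0.01651671  ⇒  α' = 20.67242°
a' = a·cos α / cos α' = 164.1235·cos 20.220°/cos 20.67242° = 164.607361
action lengths: √(r_a1²−r_b1²) = 31.870720, √(r_a2²−r_b2²) = 37.720711
base pitch p_b = π·m·cos α = 6.494409
CR = (31.870720 + 37.720711 − 164.607361·sin 20.67242°)/6.494409 = 1.767830
contact ratio ≈ 1.7678

1.7678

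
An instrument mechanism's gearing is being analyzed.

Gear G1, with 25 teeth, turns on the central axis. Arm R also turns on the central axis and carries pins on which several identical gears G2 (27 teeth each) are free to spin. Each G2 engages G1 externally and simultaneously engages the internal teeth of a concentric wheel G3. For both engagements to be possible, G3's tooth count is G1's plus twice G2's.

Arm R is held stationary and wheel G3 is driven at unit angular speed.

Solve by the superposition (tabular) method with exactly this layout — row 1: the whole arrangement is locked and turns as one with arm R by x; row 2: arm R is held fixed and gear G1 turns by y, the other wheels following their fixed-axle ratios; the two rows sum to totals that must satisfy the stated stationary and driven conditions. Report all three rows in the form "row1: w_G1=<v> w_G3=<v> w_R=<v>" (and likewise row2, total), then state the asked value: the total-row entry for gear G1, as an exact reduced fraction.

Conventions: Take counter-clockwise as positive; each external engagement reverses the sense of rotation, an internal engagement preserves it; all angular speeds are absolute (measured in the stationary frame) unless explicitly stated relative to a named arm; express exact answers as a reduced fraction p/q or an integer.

row1: w_G1=0 w_G3=0 w_R=0
row2: w_G1=-79/25 w_G3=1 w_R=0
total: w_G1=-79/25 w_G3=1 w_R=0
asked value: -79/25

planetary set (25T centre, 27T on arm, 79T internal) — Willis relation
superposition row 1 [locked train]: every member turns x
superposition row 2 [arm held]: sun y, ring −(25/79)·y, arm 0
boundary: total ω_arm = x = 0 and total ω_ring = x − (25/79)·y = 1  ⇒  y = -79/25, x = 0
row 2 ring = −(25/79)·(-79/25) = 1
totals (row 1 + row 2): sun 0 + (-79/25) = -79/25, ring 0 + 1 = 1, arm 0 + 0 = 0
asked cell (total, sun) = -79/25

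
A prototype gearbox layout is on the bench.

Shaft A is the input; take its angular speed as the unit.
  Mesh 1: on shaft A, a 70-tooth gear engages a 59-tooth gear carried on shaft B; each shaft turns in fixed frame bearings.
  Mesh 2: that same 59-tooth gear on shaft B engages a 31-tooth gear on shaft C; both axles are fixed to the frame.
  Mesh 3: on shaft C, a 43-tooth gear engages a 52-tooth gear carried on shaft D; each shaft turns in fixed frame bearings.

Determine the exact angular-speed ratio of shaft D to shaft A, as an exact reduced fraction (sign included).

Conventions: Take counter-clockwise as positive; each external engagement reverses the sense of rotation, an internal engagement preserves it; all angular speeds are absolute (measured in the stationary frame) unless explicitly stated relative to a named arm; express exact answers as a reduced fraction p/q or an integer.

-1505/806

class = fixed-axis compound train [3 meshes; 3 ratios multiply, 3 sense flips]
mesh 1 [70T→59T]: running ratio 70/59, sense −
mesh 2 [59T→31T]: running ratio 70/31, sense +
mesh 3 [43T→52T]: running ratio 1505/806, sense −
ω_out/ω_in = -1505/806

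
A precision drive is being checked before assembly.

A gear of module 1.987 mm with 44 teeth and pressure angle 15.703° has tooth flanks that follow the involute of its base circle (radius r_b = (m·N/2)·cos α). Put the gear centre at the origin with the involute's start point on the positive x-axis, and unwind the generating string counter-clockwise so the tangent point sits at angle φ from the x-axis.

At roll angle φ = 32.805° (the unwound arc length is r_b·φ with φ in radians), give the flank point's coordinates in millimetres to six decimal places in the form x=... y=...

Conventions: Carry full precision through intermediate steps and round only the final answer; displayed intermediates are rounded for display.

x=48.425127 y=2.547581

topology: single-mesh involute geometry — m = 1.987, N = 44
pitch radius r_p = m·N/2 = 1.987·44/2 = 43.714000
base radius r_b = r_p·cos α = 43.714000·cos 15.703° = 42.082488
roll angle φ = 32.805° = 0.57255526 rad
x = r_b·(cos φ + φ·sin φ) = 48.425127
y = r_b·(sin φ − φ·cos φ) = 2.547581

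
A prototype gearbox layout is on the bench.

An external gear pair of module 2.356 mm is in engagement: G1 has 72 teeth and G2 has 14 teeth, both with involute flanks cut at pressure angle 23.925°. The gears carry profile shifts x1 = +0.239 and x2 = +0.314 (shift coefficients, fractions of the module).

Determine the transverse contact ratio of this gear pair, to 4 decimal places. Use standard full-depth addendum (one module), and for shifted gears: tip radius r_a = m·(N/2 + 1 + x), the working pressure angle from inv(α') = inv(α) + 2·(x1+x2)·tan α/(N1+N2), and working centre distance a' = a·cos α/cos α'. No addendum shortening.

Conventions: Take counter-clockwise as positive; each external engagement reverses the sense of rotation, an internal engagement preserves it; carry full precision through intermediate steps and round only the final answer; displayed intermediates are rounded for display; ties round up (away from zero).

1.3994

topology: single-mesh involute geometry — m = 2.356, 72T/14T pair
base radii: r_b1 = 77.528363, r_b2 = 15.074959
tip radii: r_a1 = 87.735084, r_a2 = 19.587784
inv(α') = inv(23.925°) + 2·(+0.239+0.314)·tan α/(72+14) = 0.03179679  ⇒  α' = 25.46979°
a' = a·cos α / cos α' = 101.3080·cos 23.925°/cos 25.46979° = 102.572083
action lengths: √(r_a1²−r_b1²) = 41.070646, √(r_a2²−r_b2²) = 12.507073
base pitch p_b = π·m·cos α = 6.765626
CR = (41.070646 + 12.507073 − 102.572083·sin 25.46979°)/6.765626 = 1.399444
contact ratio ≈ 1.3994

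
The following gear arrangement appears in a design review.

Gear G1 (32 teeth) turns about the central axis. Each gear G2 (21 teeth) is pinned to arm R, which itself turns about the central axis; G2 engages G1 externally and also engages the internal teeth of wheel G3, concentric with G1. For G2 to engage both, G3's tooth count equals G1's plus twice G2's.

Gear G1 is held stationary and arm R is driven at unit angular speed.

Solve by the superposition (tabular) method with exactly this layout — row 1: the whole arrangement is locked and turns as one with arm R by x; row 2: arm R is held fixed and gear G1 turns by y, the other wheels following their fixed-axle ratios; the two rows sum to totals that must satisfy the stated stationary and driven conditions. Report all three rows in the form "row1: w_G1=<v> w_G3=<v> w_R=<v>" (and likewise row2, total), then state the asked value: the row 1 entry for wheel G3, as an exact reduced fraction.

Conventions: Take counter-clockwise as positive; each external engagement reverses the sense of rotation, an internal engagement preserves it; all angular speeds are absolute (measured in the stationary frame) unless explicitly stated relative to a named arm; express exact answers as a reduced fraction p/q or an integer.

class = planetary set [G3 = 32+2·21 = 74; Willis about the carrier]
row 1 — lock + rotate with arm: ω_sun = ω_ring = ω_arm = x
row 2: sun turns y, ring = −(32/74)·y, arm 0
boundary: total ω_sun = x + y = 0 and total ω_arm = x = 1  ⇒  y = -1, x = 1
row 2 ring = −(32/74)·(-1) = 16/37
totals (row 1 + row 2): sun 1 + (-1) = 0, ring 1 + 16/37 = 53/37, arm 1 + 0 = 1
asked cell (row1, ring) = 1

row1: w_G1=1 w_G3=1 w_R=1
row2: w_G1=-1 w_G3=16/37 w_R=0
total: w_G1=0 w_G3=53/37 w_R=1
asked value: 1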